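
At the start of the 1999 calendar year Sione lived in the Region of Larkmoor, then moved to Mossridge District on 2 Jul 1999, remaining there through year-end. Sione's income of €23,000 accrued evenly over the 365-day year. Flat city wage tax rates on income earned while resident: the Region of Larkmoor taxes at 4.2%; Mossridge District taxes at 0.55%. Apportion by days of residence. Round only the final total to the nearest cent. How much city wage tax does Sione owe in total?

€545.10

The Region of Larkmoor, 1 Jan – 1 Jul 1999: 182 days → €23,000 × 4.2% × 182/365 = €481.6767
Mossridge District, 2 Jul – 31 Dec 1999: 183 days → €23,000 × 0.55% × 183/365 = €63.4233
Total = €545.1000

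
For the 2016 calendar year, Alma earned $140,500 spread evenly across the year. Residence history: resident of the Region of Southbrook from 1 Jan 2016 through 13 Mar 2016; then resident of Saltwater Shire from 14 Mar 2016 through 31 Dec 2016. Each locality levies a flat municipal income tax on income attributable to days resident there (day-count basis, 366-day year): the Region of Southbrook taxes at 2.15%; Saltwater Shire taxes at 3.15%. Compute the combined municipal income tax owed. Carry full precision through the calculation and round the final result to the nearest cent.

The Region of Southbrook, 1 Jan – 13 Mar 2016: 73 days → $140,500 × 2.15% × 73/366 = $602.4993
Saltwater Shire, 14 Mar – 31 Dec 2016: 293 days → $140,500 × 3.15% × 293/366 = $3,543.0184
Total = $4,145.5178

$4,145.52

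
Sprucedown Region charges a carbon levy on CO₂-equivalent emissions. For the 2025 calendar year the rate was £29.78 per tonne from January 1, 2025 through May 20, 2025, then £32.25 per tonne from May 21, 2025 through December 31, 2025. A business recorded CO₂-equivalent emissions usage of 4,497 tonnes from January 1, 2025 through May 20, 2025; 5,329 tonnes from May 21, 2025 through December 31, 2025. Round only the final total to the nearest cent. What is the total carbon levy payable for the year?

£305780.91

January 1 – May 20, 2025: 4,497 tonnes at £29.78/tonne → £133920.66
May 21 – December 31, 2025: 5,329 tonnes at £32.25/tonne → £171860.25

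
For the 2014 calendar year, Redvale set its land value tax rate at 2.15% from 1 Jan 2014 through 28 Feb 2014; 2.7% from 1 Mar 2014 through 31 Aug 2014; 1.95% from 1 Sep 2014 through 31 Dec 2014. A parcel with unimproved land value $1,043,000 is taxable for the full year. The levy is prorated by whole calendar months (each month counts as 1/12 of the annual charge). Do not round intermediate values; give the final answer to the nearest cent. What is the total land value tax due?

$24,597.42

1 Jan – 28 Feb 2014: 2 months at 2.15% → $1,043,000 × 2.15% × 2/12 = $3,737.4167
1 Mar – 31 Aug 2014: 6 months at 2.7% → $1,043,000 × 2.7% × 6/12 = $14,080.5000
1 Sep – 31 Dec 2014: 4 months at 1.95% → $1,043,000 × 1.95% × 4/12 = $6,779.5000
Total = $24,597.4167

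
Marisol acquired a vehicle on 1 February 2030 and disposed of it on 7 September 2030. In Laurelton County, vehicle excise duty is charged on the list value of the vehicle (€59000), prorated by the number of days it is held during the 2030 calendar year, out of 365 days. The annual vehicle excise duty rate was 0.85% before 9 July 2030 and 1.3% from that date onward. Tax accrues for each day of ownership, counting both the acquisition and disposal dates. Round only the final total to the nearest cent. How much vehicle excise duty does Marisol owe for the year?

€345.27

1 February – 8 July 2030: 158 days at 0.85% → €59000 × 0.85% × 158/365 = €217.0877
9 July – 7 September 2030: 61 days at 1.3% → €59000 × 1.3% × 61/365 = €128.1836
Total = €345.2712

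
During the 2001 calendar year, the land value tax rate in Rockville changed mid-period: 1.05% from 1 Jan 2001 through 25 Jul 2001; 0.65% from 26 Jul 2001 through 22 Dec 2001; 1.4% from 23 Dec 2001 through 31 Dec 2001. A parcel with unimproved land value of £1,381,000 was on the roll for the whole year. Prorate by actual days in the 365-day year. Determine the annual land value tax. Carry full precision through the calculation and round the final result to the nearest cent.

£12,349.55

1 Jan – 25 Jul 2001: 206 days at 1.05% → £1,381,000 × 1.05% × 206/365 = £8,183.8438
26 Jul – 22 Dec 2001: 150 days at 0.65% → £1,381,000 × 0.65% × 150/365 = £3,688.9726
23 Dec – 31 Dec 2001: 9 days at 1.4% → £1,381,000 × 1.4% × 9/365 = £476.7288
Total = £12,349.5452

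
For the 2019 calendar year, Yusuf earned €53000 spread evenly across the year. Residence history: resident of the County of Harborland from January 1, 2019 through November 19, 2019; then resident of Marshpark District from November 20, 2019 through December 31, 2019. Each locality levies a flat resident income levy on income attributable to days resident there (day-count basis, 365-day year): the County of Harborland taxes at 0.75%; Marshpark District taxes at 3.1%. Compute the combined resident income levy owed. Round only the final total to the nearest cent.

€540.82

The County of Harborland, January 1 – November 19, 2019: 323 days → €53000 × 0.75% × 323/365 = €351.7603
Marshpark District, November 20 – December 31, 2019: 42 days → €53000 × 3.1% × 42/365 = €189.0575
Total = €540.8178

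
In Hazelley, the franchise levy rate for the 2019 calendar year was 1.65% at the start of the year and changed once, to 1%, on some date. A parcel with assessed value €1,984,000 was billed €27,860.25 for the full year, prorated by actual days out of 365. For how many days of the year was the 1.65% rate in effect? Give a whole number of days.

Let d = days at the first rate; then 365 − d days at the second rate.
€1,984,000 × [1.65%·d + 1%·(365−d)] / 365 = €27,860.25
Solving gives d = 227, so the new rate took effect on August 16, 2019.

227 days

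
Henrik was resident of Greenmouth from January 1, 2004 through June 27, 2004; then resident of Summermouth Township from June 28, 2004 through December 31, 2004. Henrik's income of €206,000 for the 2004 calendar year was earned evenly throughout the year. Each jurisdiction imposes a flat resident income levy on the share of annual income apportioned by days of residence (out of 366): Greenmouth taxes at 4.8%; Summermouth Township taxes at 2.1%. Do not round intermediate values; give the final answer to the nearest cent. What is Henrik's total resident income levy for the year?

€7,046.21

Greenmouth, January 1 – June 27, 2004: 179 days → €206,000 × 4.8% × 179/366 = €4,835.9344
Summermouth Township, June 28 – December 31, 2004: 187 days → €206,000 × 2.1% × 187/366 = €2,210.2787
Total = €7,046.2131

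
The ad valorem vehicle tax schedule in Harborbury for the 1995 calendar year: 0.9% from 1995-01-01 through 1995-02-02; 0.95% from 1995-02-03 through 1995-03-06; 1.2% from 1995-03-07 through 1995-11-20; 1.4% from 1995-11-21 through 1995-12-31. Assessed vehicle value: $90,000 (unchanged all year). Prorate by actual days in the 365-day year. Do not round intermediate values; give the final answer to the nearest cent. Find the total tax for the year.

1995-01-01 to 1995-02-02: 33 days at 0.9% → $90,000 × 0.9% × 33/365 = $73.2329
1995-02-03 to 1995-03-06: 32 days at 0.95% → $90,000 × 0.95% × 32/365 = $74.9589
1995-03-07 to 1995-11-20: 259 days at 1.2% → $90,000 × 1.2% × 259/365 = $766.3562
1995-11-21 to 1995-12-31: 41 days at 1.4% → $90,000 × 1.4% × 41/365 = $141.5342
Total = $1,056.0822

$1,056.08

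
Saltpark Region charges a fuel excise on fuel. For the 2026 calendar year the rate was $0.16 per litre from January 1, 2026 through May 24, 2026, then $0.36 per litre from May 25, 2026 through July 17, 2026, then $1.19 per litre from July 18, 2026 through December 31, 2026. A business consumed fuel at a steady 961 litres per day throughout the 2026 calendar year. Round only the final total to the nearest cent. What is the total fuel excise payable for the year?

January 1 – May 24, 2026: 144 days × 961 litres/day = 138,384 litres at $0.16/litre → $22,141.44
May 25 – July 17, 2026: 54 days × 961 litres/day = 51,894 litres at $0.36/litre → $18,681.84
July 18 – December 31, 2026: 167 days × 961 litres/day = 160,487 litres at $1.19/litre → $190,979.53

$231,802.81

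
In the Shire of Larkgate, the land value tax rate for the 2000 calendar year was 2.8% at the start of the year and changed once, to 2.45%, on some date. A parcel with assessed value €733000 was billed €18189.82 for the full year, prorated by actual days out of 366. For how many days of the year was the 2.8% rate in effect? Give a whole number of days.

33 days

Let d = days at the first rate; then 366 − d days at the second rate.
€733000 × [2.8%·d + 2.45%·(366−d)] / 366 = €18189.82
Solving gives d = 33, so the new rate took effect on 3 February 2000.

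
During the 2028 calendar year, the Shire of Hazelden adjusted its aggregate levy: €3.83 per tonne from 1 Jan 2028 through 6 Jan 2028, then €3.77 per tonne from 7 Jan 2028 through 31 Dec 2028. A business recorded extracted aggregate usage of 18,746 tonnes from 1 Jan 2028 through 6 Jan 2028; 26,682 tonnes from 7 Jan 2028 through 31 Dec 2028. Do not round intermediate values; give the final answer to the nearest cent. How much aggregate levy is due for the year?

1 Jan – 6 Jan 2028: 18,746 tonnes at €3.83/tonne → €71797.18
7 Jan – 31 Dec 2028: 26,682 tonnes at €3.77/tonne → €100591.14

€172388.32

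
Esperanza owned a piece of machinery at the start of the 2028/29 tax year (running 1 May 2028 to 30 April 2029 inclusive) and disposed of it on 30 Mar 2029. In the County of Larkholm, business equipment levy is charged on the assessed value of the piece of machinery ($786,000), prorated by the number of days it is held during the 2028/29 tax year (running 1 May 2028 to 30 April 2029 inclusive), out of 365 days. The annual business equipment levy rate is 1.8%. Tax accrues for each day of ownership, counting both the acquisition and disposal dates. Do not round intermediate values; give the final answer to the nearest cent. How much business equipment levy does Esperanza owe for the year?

Days held (1 May 2028 – 30 Mar 2029): 334 out of 365
Tax = $786,000 × 1.8% × 334/365 = $12,946.3890

$12,946.39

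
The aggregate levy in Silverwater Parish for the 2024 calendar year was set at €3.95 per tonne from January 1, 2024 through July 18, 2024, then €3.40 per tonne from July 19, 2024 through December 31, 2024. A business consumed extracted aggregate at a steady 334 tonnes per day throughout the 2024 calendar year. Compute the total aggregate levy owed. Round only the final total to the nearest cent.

€452,369.60

January 1 – July 18, 2024: 200 days × 334 tonnes/day = 66,800 tonnes at €3.95/tonne → €263,860.00
July 19 – December 31, 2024: 166 days × 334 tonnes/day = 55,444 tonnes at €3.40/tonne → €188,509.60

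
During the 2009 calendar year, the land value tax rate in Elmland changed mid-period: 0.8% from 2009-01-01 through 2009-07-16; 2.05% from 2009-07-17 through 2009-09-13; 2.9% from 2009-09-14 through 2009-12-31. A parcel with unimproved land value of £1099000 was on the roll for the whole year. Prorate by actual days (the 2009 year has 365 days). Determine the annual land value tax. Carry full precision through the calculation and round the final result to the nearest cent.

2009-01-01 to 2009-07-16: 197 days at 0.8% → £1099000 × 0.8% × 197/365 = £4745.2712
2009-07-17 to 2009-09-13: 59 days at 2.05% → £1099000 × 2.05% × 59/365 = £3641.7548
2009-09-14 to 2009-12-31: 109 days at 2.9% → £1099000 × 2.9% × 109/365 = £9517.6411
Total = £17904.6671

£17904.67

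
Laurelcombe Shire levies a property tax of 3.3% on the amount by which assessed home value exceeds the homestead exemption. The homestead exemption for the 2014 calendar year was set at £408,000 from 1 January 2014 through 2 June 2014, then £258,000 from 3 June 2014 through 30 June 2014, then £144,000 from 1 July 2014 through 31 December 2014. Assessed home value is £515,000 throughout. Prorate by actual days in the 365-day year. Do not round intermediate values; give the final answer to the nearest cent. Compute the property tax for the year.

£8,302.53

1 January – 2 June 2014: 153 days, exemption £408,000 → (£515,000 − £408,000) × 3.3% × 153/365 = £1,480.1178
3 June – 30 June 2014: 28 days, exemption £258,000 → (£515,000 − £258,000) × 3.3% × 28/365 = £650.5973
1 July – 31 December 2014: 184 days, exemption £144,000 → (£515,000 − £144,000) × 3.3% × 184/365 = £6,171.8137
Total = £8,302.5288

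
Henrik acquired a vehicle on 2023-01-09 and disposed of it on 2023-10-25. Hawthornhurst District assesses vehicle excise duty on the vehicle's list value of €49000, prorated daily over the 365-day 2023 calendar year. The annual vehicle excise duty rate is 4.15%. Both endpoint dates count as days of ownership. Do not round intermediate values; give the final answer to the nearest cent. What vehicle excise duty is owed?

Days held (2023-01-09 to 2023-10-25): 290 out of 365
Tax = €49000 × 4.15% × 290/365 = €1615.6575

€1615.66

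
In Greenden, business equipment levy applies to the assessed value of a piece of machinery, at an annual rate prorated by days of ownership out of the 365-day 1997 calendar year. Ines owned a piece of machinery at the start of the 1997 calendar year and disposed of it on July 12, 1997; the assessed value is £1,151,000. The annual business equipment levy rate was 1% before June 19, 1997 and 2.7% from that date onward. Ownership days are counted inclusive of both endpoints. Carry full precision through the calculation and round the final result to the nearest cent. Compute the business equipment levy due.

January 1 – June 18, 1997: 169 days at 1% → £1,151,000 × 1% × 169/365 = £5,329.2877
June 19 – July 12, 1997: 24 days at 2.7% → £1,151,000 × 2.7% × 24/365 = £2,043.4192
Total = £7,372.7068

£7,372.71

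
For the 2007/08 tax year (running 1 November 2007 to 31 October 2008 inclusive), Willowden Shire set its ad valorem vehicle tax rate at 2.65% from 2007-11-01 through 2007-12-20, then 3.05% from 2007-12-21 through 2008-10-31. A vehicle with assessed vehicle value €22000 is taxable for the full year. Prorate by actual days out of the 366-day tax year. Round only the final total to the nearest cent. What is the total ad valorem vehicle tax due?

2007-11-01 to 2007-12-20: 50 days at 2.65% → €22000 × 2.65% × 50/366 = €79.6448
2007-12-21 to 2008-10-31: 316 days at 3.05% → €22000 × 3.05% × 316/366 = €579.3333
Total = €658.9781

€658.98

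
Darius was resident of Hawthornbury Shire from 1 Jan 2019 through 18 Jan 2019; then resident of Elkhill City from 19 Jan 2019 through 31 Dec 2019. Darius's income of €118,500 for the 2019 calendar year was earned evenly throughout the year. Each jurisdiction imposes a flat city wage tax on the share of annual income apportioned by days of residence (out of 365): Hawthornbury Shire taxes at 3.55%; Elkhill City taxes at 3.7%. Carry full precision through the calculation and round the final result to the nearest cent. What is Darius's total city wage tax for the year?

Hawthornbury Shire, 1 Jan – 18 Jan 2019: 18 days → €118,500 × 3.55% × 18/365 = €207.4562
Elkhill City, 19 Jan – 31 Dec 2019: 347 days → €118,500 × 3.7% × 347/365 = €4,168.2781
Total = €4,375.7342

€4,375.73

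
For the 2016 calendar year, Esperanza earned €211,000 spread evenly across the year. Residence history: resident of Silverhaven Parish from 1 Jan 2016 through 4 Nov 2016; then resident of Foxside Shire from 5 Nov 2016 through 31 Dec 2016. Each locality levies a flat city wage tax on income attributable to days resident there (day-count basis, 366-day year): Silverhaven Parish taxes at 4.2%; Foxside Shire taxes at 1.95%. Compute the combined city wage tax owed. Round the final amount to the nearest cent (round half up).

€8,122.64

Silverhaven Parish, 1 Jan – 4 Nov 2016: 309 days → €211,000 × 4.2% × 309/366 = €7,481.8525
Foxside Shire, 5 Nov – 31 Dec 2016: 57 days → €211,000 × 1.95% × 57/366 = €640.7828
Total = €8,122.6352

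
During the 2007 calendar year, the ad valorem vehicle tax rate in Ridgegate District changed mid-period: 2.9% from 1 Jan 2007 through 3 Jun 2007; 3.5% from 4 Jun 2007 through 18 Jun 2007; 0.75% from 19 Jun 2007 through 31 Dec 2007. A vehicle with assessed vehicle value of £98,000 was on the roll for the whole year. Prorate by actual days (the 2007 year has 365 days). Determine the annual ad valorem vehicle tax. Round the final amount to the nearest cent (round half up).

£1,734.73

1 Jan – 3 Jun 2007: 154 days at 2.9% → £98,000 × 2.9% × 154/365 = £1,199.0904
4 Jun – 18 Jun 2007: 15 days at 3.5% → £98,000 × 3.5% × 15/365 = £140.9589
19 Jun – 31 Dec 2007: 196 days at 0.75% → £98,000 × 0.75% × 196/365 = £394.6849
Total = £1,734.7342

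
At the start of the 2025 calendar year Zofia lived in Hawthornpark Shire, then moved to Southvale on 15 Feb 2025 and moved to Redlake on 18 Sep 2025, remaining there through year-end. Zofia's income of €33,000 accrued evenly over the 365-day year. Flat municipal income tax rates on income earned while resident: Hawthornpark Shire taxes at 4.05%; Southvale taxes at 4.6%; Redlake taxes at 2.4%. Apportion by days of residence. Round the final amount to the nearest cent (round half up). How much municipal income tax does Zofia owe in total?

€1,286.77

Hawthornpark Shire, 1 Jan – 14 Feb 2025: 45 days → €33,000 × 4.05% × 45/365 = €164.7740
Southvale, 15 Feb – 17 Sep 2025: 215 days → €33,000 × 4.6% × 215/365 = €894.1644
Redlake, 18 Sep – 31 Dec 2025: 105 days → €33,000 × 2.4% × 105/365 = €227.8356
Total = €1,286.7740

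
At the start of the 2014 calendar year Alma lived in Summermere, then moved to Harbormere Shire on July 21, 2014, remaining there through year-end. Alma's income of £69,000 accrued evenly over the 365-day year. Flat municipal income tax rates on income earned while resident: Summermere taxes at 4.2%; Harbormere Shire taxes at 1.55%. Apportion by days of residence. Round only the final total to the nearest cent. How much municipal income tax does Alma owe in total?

Summermere, January 1 – July 20, 2014: 201 days → £69,000 × 4.2% × 201/365 = £1,595.8849
Harbormere Shire, July 21 – December 31, 2014: 164 days → £69,000 × 1.55% × 164/365 = £480.5425
Total = £2,076.4274

£2,076.43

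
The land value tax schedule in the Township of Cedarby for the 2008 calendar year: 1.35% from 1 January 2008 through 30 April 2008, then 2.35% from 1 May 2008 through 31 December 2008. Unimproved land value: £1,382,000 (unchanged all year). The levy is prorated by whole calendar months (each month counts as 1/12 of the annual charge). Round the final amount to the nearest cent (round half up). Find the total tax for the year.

1 January – 30 April 2008: 4 months at 1.35% → £1,382,000 × 1.35% × 4/12 = £6,219.0000
1 May – 31 December 2008: 8 months at 2.35% → £1,382,000 × 2.35% × 8/12 = £21,651.3333
Total = £27,870.3333

£27,870.33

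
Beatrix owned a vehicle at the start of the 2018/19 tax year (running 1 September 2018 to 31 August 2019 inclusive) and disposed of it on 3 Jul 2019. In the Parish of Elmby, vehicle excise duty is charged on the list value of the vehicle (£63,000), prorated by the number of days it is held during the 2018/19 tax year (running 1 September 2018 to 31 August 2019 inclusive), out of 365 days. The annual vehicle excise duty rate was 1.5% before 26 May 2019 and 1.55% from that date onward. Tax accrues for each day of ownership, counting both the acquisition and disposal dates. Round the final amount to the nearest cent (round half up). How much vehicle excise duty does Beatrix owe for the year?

£795.61

1 Sep 2018 – 25 May 2019: 267 days at 1.5% → £63,000 × 1.5% × 267/365 = £691.2740
26 May – 3 Jul 2019: 39 days at 1.55% → £63,000 × 1.55% × 39/365 = £104.3384
Total = £795.6123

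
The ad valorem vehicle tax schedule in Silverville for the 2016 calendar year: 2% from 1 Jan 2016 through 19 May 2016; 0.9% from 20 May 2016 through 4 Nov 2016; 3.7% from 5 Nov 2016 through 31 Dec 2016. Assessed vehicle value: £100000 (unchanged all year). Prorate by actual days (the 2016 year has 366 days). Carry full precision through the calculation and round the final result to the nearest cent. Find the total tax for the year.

1 Jan – 19 May 2016: 140 days at 2% → £100000 × 2% × 140/366 = £765.0273
20 May – 4 Nov 2016: 169 days at 0.9% → £100000 × 0.9% × 169/366 = £415.5738
5 Nov – 31 Dec 2016: 57 days at 3.7% → £100000 × 3.7% × 57/366 = £576.2295
Total = £1756.8306

£1756.83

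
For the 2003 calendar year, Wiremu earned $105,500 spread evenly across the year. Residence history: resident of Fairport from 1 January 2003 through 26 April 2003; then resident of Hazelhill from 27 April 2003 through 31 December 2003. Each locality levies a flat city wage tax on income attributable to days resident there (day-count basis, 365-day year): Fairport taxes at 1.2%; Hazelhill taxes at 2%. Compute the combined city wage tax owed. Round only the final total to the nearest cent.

$1,841.77

Fairport, 1 January – 26 April 2003: 116 days → $105,500 × 1.2% × 116/365 = $402.3452
Hazelhill, 27 April – 31 December 2003: 249 days → $105,500 × 2% × 249/365 = $1,439.4247
Total = $1,841.7699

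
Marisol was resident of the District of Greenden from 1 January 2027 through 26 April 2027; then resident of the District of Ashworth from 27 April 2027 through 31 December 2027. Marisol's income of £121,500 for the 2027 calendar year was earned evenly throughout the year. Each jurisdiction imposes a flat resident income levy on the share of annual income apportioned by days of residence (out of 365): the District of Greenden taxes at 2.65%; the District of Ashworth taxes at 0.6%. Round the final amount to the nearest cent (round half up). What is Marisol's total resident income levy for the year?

£1,520.58

The District of Greenden, 1 January – 26 April 2027: 116 days → £121,500 × 2.65% × 116/365 = £1,023.2630
The District of Ashworth, 27 April – 31 December 2027: 249 days → £121,500 × 0.6% × 249/365 = £497.3178
Total = £1,520.5808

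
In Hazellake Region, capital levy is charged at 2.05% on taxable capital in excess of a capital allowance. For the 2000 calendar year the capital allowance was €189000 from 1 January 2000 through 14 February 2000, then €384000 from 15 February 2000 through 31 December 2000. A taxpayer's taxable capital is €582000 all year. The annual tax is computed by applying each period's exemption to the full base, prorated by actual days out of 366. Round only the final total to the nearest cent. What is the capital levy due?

1 January – 14 February 2000: 45 days, exemption €189000 → (€582000 − €189000) × 2.05% × 45/366 = €990.5533
15 February – 31 December 2000: 321 days, exemption €384000 → (€582000 − €384000) × 2.05% × 321/366 = €3559.9426
Total = €4550.4959

€4550.50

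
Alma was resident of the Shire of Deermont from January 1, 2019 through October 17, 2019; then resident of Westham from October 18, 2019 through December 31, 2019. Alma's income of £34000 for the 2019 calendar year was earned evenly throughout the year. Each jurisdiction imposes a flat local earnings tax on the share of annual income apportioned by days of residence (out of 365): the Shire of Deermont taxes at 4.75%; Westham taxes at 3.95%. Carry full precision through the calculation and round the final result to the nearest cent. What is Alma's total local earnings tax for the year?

£1559.11

The Shire of Deermont, January 1 – October 17, 2019: 290 days → £34000 × 4.75% × 290/365 = £1283.1507
Westham, October 18 – December 31, 2019: 75 days → £34000 × 3.95% × 75/365 = £275.9589
Total = £1559.1096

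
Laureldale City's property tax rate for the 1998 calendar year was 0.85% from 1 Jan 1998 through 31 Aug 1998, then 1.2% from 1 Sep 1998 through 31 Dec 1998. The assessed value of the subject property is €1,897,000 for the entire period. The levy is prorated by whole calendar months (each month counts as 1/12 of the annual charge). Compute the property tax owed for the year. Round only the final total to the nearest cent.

€18,337.67

1 Jan – 31 Aug 1998: 8 months at 0.85% → €1,897,000 × 0.85% × 8/12 = €10,749.6667
1 Sep – 31 Dec 1998: 4 months at 1.2% → €1,897,000 × 1.2% × 4/12 = €7,588.0000
Total = €18,337.6667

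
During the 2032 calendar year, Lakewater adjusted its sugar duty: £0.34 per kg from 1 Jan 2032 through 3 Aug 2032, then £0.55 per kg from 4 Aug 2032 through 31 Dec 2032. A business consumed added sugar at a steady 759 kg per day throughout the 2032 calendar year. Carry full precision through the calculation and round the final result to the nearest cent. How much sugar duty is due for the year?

1 Jan – 3 Aug 2032: 216 days × 759 kg/day = 163,944 kg at £0.34/kg → £55740.96
4 Aug – 31 Dec 2032: 150 days × 759 kg/day = 113,850 kg at £0.55/kg → £62617.50

£118358.46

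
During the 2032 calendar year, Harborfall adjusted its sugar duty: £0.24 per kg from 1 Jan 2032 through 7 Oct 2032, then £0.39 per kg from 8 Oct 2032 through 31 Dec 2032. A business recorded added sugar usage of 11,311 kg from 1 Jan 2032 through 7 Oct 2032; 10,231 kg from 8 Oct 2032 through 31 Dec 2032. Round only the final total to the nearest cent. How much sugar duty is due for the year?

1 Jan – 7 Oct 2032: 11,311 kg at £0.24/kg → £2,714.64
8 Oct – 31 Dec 2032: 10,231 kg at £0.39/kg → £3,990.09

£6,704.73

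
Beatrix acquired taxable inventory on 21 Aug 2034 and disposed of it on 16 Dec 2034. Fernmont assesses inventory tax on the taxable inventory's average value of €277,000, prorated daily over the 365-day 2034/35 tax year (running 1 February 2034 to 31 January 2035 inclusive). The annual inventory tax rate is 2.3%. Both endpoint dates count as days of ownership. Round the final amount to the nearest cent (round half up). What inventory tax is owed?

€2,059.67

Days held (21 Aug – 16 Dec 2034): 118 out of 365
Tax = €277,000 × 2.3% × 118/365 = €2,059.6658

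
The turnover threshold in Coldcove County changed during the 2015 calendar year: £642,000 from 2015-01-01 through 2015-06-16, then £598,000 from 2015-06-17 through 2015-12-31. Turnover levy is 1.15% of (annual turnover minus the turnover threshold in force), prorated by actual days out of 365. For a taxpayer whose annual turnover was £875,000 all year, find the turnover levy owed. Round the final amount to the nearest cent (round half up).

£2,953.99

2015-01-01 to 2015-06-16: 167 days, exemption £642,000 → (£875,000 − £642,000) × 1.15% × 167/365 = £1,225.9630
2015-06-17 to 2015-12-31: 198 days, exemption £598,000 → (£875,000 − £598,000) × 1.15% × 198/365 = £1,728.0247
Total = £2,953.9877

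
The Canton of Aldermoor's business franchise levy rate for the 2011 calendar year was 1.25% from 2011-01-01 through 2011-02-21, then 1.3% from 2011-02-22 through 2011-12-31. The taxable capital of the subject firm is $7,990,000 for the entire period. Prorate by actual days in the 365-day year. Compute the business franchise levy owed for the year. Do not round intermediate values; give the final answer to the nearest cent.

2011-01-01 to 2011-02-21: 52 days at 1.25% → $7,990,000 × 1.25% × 52/365 = $14,228.7671
2011-02-22 to 2011-12-31: 313 days at 1.3% → $7,990,000 × 1.3% × 313/365 = $89,072.0822
Total = $103,300.8493

$103,300.85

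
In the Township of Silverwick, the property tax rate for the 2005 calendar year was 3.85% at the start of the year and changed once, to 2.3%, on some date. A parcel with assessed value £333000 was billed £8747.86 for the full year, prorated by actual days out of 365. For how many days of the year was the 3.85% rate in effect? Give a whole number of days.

77 days

Let d = days at the first rate; then 365 − d days at the second rate.
£333000 × [3.85%·d + 2.3%·(365−d)] / 365 = £8747.86
Solving gives d = 77, so the new rate took effect on 19 March 2005.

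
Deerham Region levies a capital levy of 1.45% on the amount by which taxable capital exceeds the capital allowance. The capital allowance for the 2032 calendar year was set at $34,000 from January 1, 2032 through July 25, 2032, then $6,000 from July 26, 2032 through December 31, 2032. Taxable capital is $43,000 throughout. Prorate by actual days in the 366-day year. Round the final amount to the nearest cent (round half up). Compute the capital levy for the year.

$306.88

January 1 – July 25, 2032: 207 days, exemption $34,000 → ($43,000 − $34,000) × 1.45% × 207/366 = $73.8074
July 26 – December 31, 2032: 159 days, exemption $6,000 → ($43,000 − $6,000) × 1.45% × 159/366 = $233.0697
Total = $306.8770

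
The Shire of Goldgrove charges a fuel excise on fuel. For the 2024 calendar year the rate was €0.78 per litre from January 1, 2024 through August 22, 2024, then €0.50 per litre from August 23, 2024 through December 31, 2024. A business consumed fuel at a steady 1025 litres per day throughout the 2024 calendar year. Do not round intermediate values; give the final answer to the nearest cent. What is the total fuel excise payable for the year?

€255,020.00

January 1 – August 22, 2024: 235 days × 1025 litres/day = 240,875 litres at €0.78/litre → €187,882.50
August 23 – December 31, 2024: 131 days × 1025 litres/day = 134,275 litres at €0.50/litre → €67,137.50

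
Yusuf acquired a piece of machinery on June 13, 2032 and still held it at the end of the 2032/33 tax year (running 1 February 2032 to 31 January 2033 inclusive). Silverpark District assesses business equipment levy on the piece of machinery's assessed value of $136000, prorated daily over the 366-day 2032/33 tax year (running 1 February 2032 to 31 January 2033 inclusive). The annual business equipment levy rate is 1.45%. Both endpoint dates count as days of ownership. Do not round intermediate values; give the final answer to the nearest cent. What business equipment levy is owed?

Days held (June 13, 2032 – January 31, 2033): 233 out of 366
Tax = $136000 × 1.45% × 233/366 = $1255.3989

$1255.40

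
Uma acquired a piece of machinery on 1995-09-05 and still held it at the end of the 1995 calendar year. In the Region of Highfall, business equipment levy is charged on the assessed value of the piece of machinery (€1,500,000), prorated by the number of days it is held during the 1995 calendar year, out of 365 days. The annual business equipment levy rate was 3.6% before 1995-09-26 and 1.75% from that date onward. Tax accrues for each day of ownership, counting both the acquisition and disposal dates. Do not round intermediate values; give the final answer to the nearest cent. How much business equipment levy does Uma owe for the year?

€10,082.88

1995-09-05 to 1995-09-25: 21 days at 3.6% → €1,500,000 × 3.6% × 21/365 = €3,106.8493
1995-09-26 to 1995-12-31: 97 days at 1.75% → €1,500,000 × 1.75% × 97/365 = €6,976.0274
Total = €10,082.8767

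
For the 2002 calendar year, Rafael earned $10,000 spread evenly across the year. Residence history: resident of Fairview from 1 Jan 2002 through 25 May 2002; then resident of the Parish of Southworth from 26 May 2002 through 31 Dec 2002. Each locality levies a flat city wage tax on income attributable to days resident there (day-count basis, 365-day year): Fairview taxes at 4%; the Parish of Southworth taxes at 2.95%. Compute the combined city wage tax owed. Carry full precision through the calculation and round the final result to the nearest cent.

Fairview, 1 Jan – 25 May 2002: 145 days → $10,000 × 4% × 145/365 = $158.9041
The Parish of Southworth, 26 May – 31 Dec 2002: 220 days → $10,000 × 2.95% × 220/365 = $177.8082
Total = $336.7123

$336.71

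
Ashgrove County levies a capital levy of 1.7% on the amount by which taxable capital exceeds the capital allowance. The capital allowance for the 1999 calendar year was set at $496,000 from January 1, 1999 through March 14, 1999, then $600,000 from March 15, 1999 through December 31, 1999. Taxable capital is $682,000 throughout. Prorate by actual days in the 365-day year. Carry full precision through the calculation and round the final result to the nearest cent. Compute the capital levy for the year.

$1,747.60

January 1 – March 14, 1999: 73 days, exemption $496,000 → ($682,000 − $496,000) × 1.7% × 73/365 = $632.4000
March 15 – December 31, 1999: 292 days, exemption $600,000 → ($682,000 − $600,000) × 1.7% × 292/365 = $1,115.2000
Total = $1,747.6000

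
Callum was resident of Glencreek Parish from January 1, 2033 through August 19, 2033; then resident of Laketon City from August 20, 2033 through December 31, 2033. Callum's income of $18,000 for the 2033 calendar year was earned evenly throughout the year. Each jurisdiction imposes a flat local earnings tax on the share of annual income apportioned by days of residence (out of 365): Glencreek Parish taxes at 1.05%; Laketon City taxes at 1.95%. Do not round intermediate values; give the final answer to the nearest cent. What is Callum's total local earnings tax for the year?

Glencreek Parish, January 1 – August 19, 2033: 231 days → $18,000 × 1.05% × 231/365 = $119.6137
Laketon City, August 20 – December 31, 2033: 134 days → $18,000 × 1.95% × 134/365 = $128.8603
Total = $248.4740

$248.47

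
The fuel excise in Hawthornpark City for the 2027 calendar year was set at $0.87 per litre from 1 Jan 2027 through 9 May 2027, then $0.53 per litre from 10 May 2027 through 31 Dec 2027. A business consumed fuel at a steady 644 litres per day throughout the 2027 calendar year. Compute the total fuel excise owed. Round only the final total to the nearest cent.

$152827.64

1 Jan – 9 May 2027: 129 days × 644 litres/day = 83,076 litres at $0.87/litre → $72276.12
10 May – 31 Dec 2027: 236 days × 644 litres/day = 151,984 litres at $0.53/litre → $80551.52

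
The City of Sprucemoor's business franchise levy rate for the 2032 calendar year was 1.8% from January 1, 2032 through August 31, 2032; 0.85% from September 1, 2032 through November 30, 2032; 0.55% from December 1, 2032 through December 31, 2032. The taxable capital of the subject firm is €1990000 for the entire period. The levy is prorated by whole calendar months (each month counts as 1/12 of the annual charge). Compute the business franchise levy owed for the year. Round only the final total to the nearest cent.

€29020.83

January 1 – August 31, 2032: 8 months at 1.8% → €1990000 × 1.8% × 8/12 = €23880.0000
September 1 – November 30, 2032: 3 months at 0.85% → €1990000 × 0.85% × 3/12 = €4228.7500
December 1 – December 31, 2032: 1 month at 0.55% → €1990000 × 0.55% × 1/12 = €912.0833
Total = €29020.8333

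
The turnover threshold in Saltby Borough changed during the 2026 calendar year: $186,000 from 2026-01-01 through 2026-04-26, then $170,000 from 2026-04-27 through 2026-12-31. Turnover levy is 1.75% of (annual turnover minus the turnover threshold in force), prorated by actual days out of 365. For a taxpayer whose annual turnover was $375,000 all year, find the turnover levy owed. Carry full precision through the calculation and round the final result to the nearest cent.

$3,498.51

2026-01-01 to 2026-04-26: 116 days, exemption $186,000 → ($375,000 − $186,000) × 1.75% × 116/365 = $1,051.1507
2026-04-27 to 2026-12-31: 249 days, exemption $170,000 → ($375,000 − $170,000) × 1.75% × 249/365 = $2,447.3630
Total = $3,498.5137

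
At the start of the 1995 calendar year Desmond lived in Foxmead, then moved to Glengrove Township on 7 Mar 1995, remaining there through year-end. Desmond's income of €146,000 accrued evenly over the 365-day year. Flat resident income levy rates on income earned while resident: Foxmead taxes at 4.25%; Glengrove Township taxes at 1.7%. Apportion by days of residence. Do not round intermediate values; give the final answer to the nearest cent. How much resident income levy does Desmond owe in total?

Foxmead, 1 Jan – 6 Mar 1995: 65 days → €146,000 × 4.25% × 65/365 = €1,105.0000
Glengrove Township, 7 Mar – 31 Dec 1995: 300 days → €146,000 × 1.7% × 300/365 = €2,040.0000
Total = €3,145.0000

€3,145.00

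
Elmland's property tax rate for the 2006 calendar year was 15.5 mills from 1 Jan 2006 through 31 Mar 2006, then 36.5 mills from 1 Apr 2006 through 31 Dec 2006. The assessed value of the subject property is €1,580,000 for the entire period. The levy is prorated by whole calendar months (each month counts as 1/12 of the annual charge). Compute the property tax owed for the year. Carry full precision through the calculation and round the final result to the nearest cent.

€49,375.00

1 Jan – 31 Mar 2006: 3 months at 15.5 mills → €1,580,000 × 1.55% × 3/12 = €6,122.5000
1 Apr – 31 Dec 2006: 9 months at 36.5 mills → €1,580,000 × 3.65% × 9/12 = €43,252.5000
Total = €49,375.0000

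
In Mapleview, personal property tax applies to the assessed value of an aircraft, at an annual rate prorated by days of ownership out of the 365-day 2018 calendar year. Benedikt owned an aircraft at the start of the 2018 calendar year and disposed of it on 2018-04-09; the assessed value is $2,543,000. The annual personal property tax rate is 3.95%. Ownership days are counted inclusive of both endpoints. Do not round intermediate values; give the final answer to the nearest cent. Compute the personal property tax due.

$27,244.94

Days held (2018-01-01 to 2018-04-09): 99 out of 365
Tax = $2,543,000 × 3.95% × 99/365 = $27,244.9356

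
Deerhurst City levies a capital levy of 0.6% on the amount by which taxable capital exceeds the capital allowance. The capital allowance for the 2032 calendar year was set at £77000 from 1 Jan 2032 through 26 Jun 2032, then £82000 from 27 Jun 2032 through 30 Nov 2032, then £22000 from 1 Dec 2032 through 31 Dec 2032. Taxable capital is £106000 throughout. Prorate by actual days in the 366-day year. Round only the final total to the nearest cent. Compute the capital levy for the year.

£189.08

1 Jan – 26 Jun 2032: 178 days, exemption £77000 → (£106000 − £77000) × 0.6% × 178/366 = £84.6230
27 Jun – 30 Nov 2032: 157 days, exemption £82000 → (£106000 − £82000) × 0.6% × 157/366 = £61.7705
1 Dec – 31 Dec 2032: 31 days, exemption £22000 → (£106000 − £22000) × 0.6% × 31/366 = £42.6885
Total = £189.0820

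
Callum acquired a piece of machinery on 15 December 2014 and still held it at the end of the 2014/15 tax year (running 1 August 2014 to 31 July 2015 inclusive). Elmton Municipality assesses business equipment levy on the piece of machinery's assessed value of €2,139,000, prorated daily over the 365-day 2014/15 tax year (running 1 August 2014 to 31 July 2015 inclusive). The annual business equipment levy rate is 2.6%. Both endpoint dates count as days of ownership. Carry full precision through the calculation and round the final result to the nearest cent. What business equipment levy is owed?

€34,892.07

Days held (15 December 2014 – 31 July 2015): 229 out of 365
Tax = €2,139,000 × 2.6% × 229/365 = €34,892.0712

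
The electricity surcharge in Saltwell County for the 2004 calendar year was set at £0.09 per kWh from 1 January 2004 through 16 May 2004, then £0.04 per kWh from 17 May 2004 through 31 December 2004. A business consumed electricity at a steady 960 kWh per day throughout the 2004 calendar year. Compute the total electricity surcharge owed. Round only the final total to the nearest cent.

£20,630.40

1 January – 16 May 2004: 137 days × 960 kWh/day = 131,520 kWh at £0.09/kWh → £11,836.80
17 May – 31 December 2004: 229 days × 960 kWh/day = 219,840 kWh at £0.04/kWh → £8,793.60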